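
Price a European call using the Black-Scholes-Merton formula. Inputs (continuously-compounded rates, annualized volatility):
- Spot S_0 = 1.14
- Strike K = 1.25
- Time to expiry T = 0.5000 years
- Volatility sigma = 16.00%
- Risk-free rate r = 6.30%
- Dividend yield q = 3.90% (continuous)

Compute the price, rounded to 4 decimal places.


d1 = (ln(S/K) + (r - q + 0.5*sigma^2) * T) / (sigma * sqrt(T)) = -0.65155726
d2 = d1 - sigma * sqrt(T) = -0.76469434
exp(-rT) = 0.96899096; exp(-qT) = 0.98068890
C = S_0 * exp(-qT) * N(d1) - K * exp(-rT) * N(d2)
N(d1) = 0.25734341; N(d2) = 0.22222679
C = 1.1400 * 0.98068890 * 0.25734341 - 1.2500 * 0.96899096 * 0.22222679 = 0.0185

Answer: Price = 0.0185


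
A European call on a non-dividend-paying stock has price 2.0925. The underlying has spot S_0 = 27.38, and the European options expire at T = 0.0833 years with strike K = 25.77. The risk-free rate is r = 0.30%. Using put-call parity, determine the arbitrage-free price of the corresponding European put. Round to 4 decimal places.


Answer: Put price = 0.4761

Derivation:
Put-call parity: C - P = S_0 * exp(-qT) - K * exp(-rT).
S_0 * exp(-qT) = 27.3800 * 1.00000000 = 27.38000000
K * exp(-rT) = 25.7700 * 0.99975013 = 25.76356088
P = C - S*exp(-qT) + K*exp(-rT)
P = 2.0925 - 27.38000000 + 25.76356088 = 0.4761


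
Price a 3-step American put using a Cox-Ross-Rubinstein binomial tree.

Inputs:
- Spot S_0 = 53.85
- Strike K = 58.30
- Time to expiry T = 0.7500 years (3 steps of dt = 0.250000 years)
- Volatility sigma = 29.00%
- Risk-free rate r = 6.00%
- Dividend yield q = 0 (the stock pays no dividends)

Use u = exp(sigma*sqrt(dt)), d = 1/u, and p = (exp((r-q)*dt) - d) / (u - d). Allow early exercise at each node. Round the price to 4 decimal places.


dt = T/N = 0.250000
u = exp(sigma*sqrt(dt)) = 1.156040; d = 1/u = 0.865022
p = (exp((r-q)*dt) - d) / (u - d) = 0.515745
Discount per step: exp(-r*dt) = 0.985112
Stock lattice S(k, i) with i counting down-moves:
  k=0: S(0,0) = 53.8500
  k=1: S(1,0) = 62.2527; S(1,1) = 46.5815
  k=2: S(2,0) = 71.9666; S(2,1) = 53.8500; S(2,2) = 40.2940
  k=3: S(3,0) = 83.1963; S(3,1) = 62.2527; S(3,2) = 46.5815; S(3,3) = 34.8552
Terminal payoffs V(N, i) = max(K - S_T, 0):
  V(3,0) = 0.000000; V(3,1) = 0.000000; V(3,2) = 11.718550; V(3,3) = 23.444798
Backward induction: V(k, i) = exp(-r*dt) * [p * V(k+1, i) + (1-p) * V(k+1, i+1)]; then take max(V_cont, immediate exercise) for American.
  V(2,0) = exp(-r*dt) * [p*0.000000 + (1-p)*0.000000] = 0.000000; exercise = 0.000000; V(2,0) = max -> 0.000000
  V(2,1) = exp(-r*dt) * [p*0.000000 + (1-p)*11.718550] = 5.590277; exercise = 4.450000; V(2,1) = max -> 5.590277
  V(2,2) = exp(-r*dt) * [p*11.718550 + (1-p)*23.444798] = 17.138033; exercise = 18.006007; V(2,2) = max -> 18.006007
  V(1,0) = exp(-r*dt) * [p*0.000000 + (1-p)*5.590277] = 2.666815; exercise = 0.000000; V(1,0) = max -> 2.666815
  V(1,1) = exp(-r*dt) * [p*5.590277 + (1-p)*18.006007] = 11.429913; exercise = 11.718550; V(1,1) = max -> 11.718550
  V(0,0) = exp(-r*dt) * [p*2.666815 + (1-p)*11.718550] = 6.945197; exercise = 4.450000; V(0,0) = max -> 6.945197

Answer: Price = V(0,0) = 6.9452


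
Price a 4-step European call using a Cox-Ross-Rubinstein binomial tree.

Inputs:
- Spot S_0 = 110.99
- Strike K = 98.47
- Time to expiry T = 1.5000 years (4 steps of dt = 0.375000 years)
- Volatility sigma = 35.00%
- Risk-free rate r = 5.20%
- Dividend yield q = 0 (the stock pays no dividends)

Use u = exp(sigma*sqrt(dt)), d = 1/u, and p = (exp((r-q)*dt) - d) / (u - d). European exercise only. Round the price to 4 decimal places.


Answer: Price = V(0,0) = 29.3093

Derivation:
dt = T/N = 0.375000
u = exp(sigma*sqrt(dt)) = 1.239032; d = 1/u = 0.807082
p = (exp((r-q)*dt) - d) / (u - d) = 0.492209
Discount per step: exp(-r*dt) = 0.980689
Stock lattice S(k, i) with i counting down-moves:
  k=0: S(0,0) = 110.9900
  k=1: S(1,0) = 137.5202; S(1,1) = 89.5780
  k=2: S(2,0) = 170.3919; S(2,1) = 110.9900; S(2,2) = 72.2968
  k=3: S(3,0) = 211.1209; S(3,1) = 137.5202; S(3,2) = 89.5780; S(3,3) = 58.3494
  k=4: S(4,0) = 261.5856; S(4,1) = 170.3919; S(4,2) = 110.9900; S(4,3) = 72.2968; S(4,4) = 47.0927
Terminal payoffs V(N, i) = max(S_T - K, 0):
  V(4,0) = 163.115586; V(4,1) = 71.921855; V(4,2) = 12.520000; V(4,3) = 0.000000; V(4,4) = 0.000000
Backward induction: V(k, i) = exp(-r*dt) * [p * V(k+1, i) + (1-p) * V(k+1, i+1)].
  V(3,0) = exp(-r*dt) * [p*163.115586 + (1-p)*71.921855] = 114.552509
  V(3,1) = exp(-r*dt) * [p*71.921855 + (1-p)*12.520000] = 40.951716
  V(3,2) = exp(-r*dt) * [p*12.520000 + (1-p)*0.000000] = 6.043449
  V(3,3) = exp(-r*dt) * [p*0.000000 + (1-p)*0.000000] = 0.000000
  V(2,0) = exp(-r*dt) * [p*114.552509 + (1-p)*40.951716] = 75.688262
  V(2,1) = exp(-r*dt) * [p*40.951716 + (1-p)*6.043449] = 22.777090
  V(2,2) = exp(-r*dt) * [p*6.043449 + (1-p)*0.000000] = 2.917195
  V(1,0) = exp(-r*dt) * [p*75.688262 + (1-p)*22.777090] = 47.877654
  V(1,1) = exp(-r*dt) * [p*22.777090 + (1-p)*2.917195] = 12.447304
  V(0,0) = exp(-r*dt) * [p*47.877654 + (1-p)*12.447304] = 29.309291


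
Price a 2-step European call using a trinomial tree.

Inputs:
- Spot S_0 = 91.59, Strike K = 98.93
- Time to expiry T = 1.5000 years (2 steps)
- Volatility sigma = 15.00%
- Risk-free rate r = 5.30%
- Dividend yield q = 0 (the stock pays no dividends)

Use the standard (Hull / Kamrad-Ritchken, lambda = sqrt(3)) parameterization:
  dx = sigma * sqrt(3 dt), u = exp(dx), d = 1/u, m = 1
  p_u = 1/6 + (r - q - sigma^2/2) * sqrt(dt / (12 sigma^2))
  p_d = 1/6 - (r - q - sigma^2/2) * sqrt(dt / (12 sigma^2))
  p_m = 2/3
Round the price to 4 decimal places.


dt = T/N = 0.750000; dx = sigma*sqrt(3*dt) = 0.225000
u = exp(dx) = 1.252323; d = 1/u = 0.798516
p_u = 0.236250, p_m = 0.666667, p_d = 0.097083
Discount per step: exp(-r*dt) = 0.961030
Stock lattice S(k, j) with j the centered position index:
  k=0: S(0,+0) = 91.5900
  k=1: S(1,-1) = 73.1361; S(1,+0) = 91.5900; S(1,+1) = 114.7002
  k=2: S(2,-2) = 58.4004; S(2,-1) = 73.1361; S(2,+0) = 91.5900; S(2,+1) = 114.7002; S(2,+2) = 143.6417
Terminal payoffs V(N, j) = max(S_T - K, 0):
  V(2,-2) = 0.000000; V(2,-1) = 0.000000; V(2,+0) = 0.000000; V(2,+1) = 15.770238; V(2,+2) = 44.711713
Backward induction: V(k, j) = exp(-r*dt) * [p_u * V(k+1, j+1) + p_m * V(k+1, j) + p_d * V(k+1, j-1)]
  V(1,-1) = exp(-r*dt) * [p_u*0.000000 + p_m*0.000000 + p_d*0.000000] = 0.000000
  V(1,+0) = exp(-r*dt) * [p_u*15.770238 + p_m*0.000000 + p_d*0.000000] = 3.580526
  V(1,+1) = exp(-r*dt) * [p_u*44.711713 + p_m*15.770238 + p_d*0.000000] = 20.255270
  V(0,+0) = exp(-r*dt) * [p_u*20.255270 + p_m*3.580526 + p_d*0.000000] = 6.892817

Answer: Price = V(0,0) = 6.8928


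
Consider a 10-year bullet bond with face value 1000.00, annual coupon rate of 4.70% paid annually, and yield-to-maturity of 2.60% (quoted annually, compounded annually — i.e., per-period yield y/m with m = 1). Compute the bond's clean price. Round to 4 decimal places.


Coupon per period c = face * coupon_rate / m = 47.000000
Periods per year m = 1; per-period yield y/m = 0.026000
Number of cashflows N = 10
Cashflows (t years, CF_t, discount factor 1/(1+y/m)^(m*t), PV):
  t = 1.0000: CF_t = 47.000000, DF = 0.974659, PV = 45.808967
  t = 2.0000: CF_t = 47.000000, DF = 0.949960, PV = 44.648116
  t = 3.0000: CF_t = 47.000000, DF = 0.925887, PV = 43.516682
  t = 4.0000: CF_t = 47.000000, DF = 0.902424, PV = 42.413920
  t = 5.0000: CF_t = 47.000000, DF = 0.879555, PV = 41.339103
  t = 6.0000: CF_t = 47.000000, DF = 0.857266, PV = 40.291524
  t = 7.0000: CF_t = 47.000000, DF = 0.835542, PV = 39.270491
  t = 8.0000: CF_t = 47.000000, DF = 0.814369, PV = 38.275332
  t = 9.0000: CF_t = 47.000000, DF = 0.793732, PV = 37.305392
  t = 10.0000: CF_t = 1047.000000, DF = 0.773618, PV = 809.977722
Price P = sum_t PV_t = 1182.847250

Answer: Price = 1182.8473


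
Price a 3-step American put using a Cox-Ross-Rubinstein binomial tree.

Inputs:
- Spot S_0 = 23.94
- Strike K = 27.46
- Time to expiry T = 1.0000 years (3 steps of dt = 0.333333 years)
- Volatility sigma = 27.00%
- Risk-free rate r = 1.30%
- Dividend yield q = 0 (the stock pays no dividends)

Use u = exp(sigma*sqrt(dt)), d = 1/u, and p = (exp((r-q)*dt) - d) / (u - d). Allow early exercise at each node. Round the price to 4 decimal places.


Answer: Price = V(0,0) = 4.5479

Derivation:
dt = T/N = 0.333333
u = exp(sigma*sqrt(dt)) = 1.168691; d = 1/u = 0.855658
p = (exp((r-q)*dt) - d) / (u - d) = 0.474981
Discount per step: exp(-r*dt) = 0.995676
Stock lattice S(k, i) with i counting down-moves:
  k=0: S(0,0) = 23.9400
  k=1: S(1,0) = 27.9785; S(1,1) = 20.4845
  k=2: S(2,0) = 32.6982; S(2,1) = 23.9400; S(2,2) = 17.5277
  k=3: S(3,0) = 38.2141; S(3,1) = 27.9785; S(3,2) = 20.4845; S(3,3) = 14.9977
Terminal payoffs V(N, i) = max(K - S_T, 0):
  V(3,0) = 0.000000; V(3,1) = 0.000000; V(3,2) = 6.975549; V(3,3) = 12.462298
Backward induction: V(k, i) = exp(-r*dt) * [p * V(k+1, i) + (1-p) * V(k+1, i+1)]; then take max(V_cont, immediate exercise) for American.
  V(2,0) = exp(-r*dt) * [p*0.000000 + (1-p)*0.000000] = 0.000000; exercise = 0.000000; V(2,0) = max -> 0.000000
  V(2,1) = exp(-r*dt) * [p*0.000000 + (1-p)*6.975549] = 3.646462; exercise = 3.520000; V(2,1) = max -> 3.646462
  V(2,2) = exp(-r*dt) * [p*6.975549 + (1-p)*12.462298] = 9.813580; exercise = 9.932316; V(2,2) = max -> 9.932316
  V(1,0) = exp(-r*dt) * [p*0.000000 + (1-p)*3.646462] = 1.906185; exercise = 0.000000; V(1,0) = max -> 1.906185
  V(1,1) = exp(-r*dt) * [p*3.646462 + (1-p)*9.932316] = 6.916620; exercise = 6.975549; V(1,1) = max -> 6.975549
  V(0,0) = exp(-r*dt) * [p*1.906185 + (1-p)*6.975549] = 4.547949; exercise = 3.520000; V(0,0) = max -> 4.547949


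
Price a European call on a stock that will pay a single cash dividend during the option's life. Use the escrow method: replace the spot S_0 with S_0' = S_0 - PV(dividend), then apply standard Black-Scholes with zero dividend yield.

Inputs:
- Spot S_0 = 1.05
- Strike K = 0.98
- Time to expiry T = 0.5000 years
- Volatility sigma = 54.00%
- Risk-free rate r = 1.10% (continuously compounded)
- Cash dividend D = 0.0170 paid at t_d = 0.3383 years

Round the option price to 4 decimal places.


PV(D) = D * exp(-r * t_d) = 0.0170 * 0.99628562 = 0.01693686
S_0' = S_0 - PV(D) = 1.0500 - 0.01693686 = 1.03306314
d1 = (ln(S_0'/K) + (r + sigma^2/2)*T) / (sigma*sqrt(T)) = 0.34342087
d2 = d1 - sigma*sqrt(T) = -0.03841679
exp(-rT) = 0.99451510
N(d1) = 0.63435907; N(d2) = 0.48467769
C = S_0' * N(d1) - K * exp(-rT) * N(d2) = 1.03306314 * 0.63435907 - 0.9800 * 0.99451510 * 0.48467769 = 0.1830

Answer: Price = 0.1830


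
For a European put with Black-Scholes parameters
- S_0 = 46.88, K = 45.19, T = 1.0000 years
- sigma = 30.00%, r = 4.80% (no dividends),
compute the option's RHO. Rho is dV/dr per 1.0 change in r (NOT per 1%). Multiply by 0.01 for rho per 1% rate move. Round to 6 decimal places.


d1 = 0.4323844062; d2 = 0.1323844062
phi(d1) = 0.3633398450; exp(-qT) = 1.0000000000; exp(-rT) = 0.9531337871
N(-d2) = 0.4473401241
Rho = -K*T*exp(-rT)*N(-d2) = -45.1900 * 1.0000 * 0.9531337871 * 0.4473401241 = -19.267886

Answer: Rho = -19.267886


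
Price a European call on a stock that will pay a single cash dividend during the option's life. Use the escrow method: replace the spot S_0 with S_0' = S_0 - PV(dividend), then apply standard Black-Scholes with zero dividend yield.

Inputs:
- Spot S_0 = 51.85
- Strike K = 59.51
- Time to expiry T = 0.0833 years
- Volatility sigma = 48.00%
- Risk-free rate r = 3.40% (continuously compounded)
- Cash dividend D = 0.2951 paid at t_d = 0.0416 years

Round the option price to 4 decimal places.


Answer: Price = 0.6191

Derivation:
PV(D) = D * exp(-r * t_d) = 0.2951 * 0.99858660 = 0.29468291
S_0' = S_0 - PV(D) = 51.8500 - 0.29468291 = 51.55531709
d1 = (ln(S_0'/K) + (r + sigma^2/2)*T) / (sigma*sqrt(T)) = -0.94603804
d2 = d1 - sigma*sqrt(T) = -1.08457439
exp(-rT) = 0.99717181
N(d1) = 0.17206459; N(d2) = 0.13905510
C = S_0' * N(d1) - K * exp(-rT) * N(d2) = 51.55531709 * 0.17206459 - 59.5100 * 0.99717181 * 0.13905510 = 0.6191


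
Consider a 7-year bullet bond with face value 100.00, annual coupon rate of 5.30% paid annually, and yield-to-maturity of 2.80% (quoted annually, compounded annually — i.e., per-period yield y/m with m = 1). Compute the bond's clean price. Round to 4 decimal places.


Answer: Price = 115.6938

Derivation:
Coupon per period c = face * coupon_rate / m = 5.300000
Periods per year m = 1; per-period yield y/m = 0.028000
Number of cashflows N = 7
Cashflows (t years, CF_t, discount factor 1/(1+y/m)^(m*t), PV):
  t = 1.0000: CF_t = 5.300000, DF = 0.972763, PV = 5.155642
  t = 2.0000: CF_t = 5.300000, DF = 0.946267, PV = 5.015216
  t = 3.0000: CF_t = 5.300000, DF = 0.920493, PV = 4.878615
  t = 4.0000: CF_t = 5.300000, DF = 0.895422, PV = 4.745734
  t = 5.0000: CF_t = 5.300000, DF = 0.871033, PV = 4.616473
  t = 6.0000: CF_t = 5.300000, DF = 0.847308, PV = 4.490732
  t = 7.0000: CF_t = 105.300000, DF = 0.824230, PV = 86.791375
Price P = sum_t PV_t = 115.693787


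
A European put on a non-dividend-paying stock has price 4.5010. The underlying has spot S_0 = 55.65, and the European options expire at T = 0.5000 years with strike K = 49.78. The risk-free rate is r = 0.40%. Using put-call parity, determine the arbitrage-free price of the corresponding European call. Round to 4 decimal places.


Answer: Call price = 10.4705

Derivation:
Put-call parity: C - P = S_0 * exp(-qT) - K * exp(-rT).
S_0 * exp(-qT) = 55.6500 * 1.00000000 = 55.65000000
K * exp(-rT) = 49.7800 * 0.99800200 = 49.68053949
C = P + S*exp(-qT) - K*exp(-rT)
C = 4.5010 + 55.65000000 - 49.68053949 = 10.4705


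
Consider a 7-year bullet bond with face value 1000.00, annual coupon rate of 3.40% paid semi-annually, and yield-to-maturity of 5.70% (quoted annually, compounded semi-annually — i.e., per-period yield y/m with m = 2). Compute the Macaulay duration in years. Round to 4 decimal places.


Coupon per period c = face * coupon_rate / m = 17.000000
Periods per year m = 2; per-period yield y/m = 0.028500
Number of cashflows N = 14
Cashflows (t years, CF_t, discount factor 1/(1+y/m)^(m*t), PV):
  t = 0.5000: CF_t = 17.000000, DF = 0.972290, PV = 16.528926
  t = 1.0000: CF_t = 17.000000, DF = 0.945347, PV = 16.070905
  t = 1.5000: CF_t = 17.000000, DF = 0.919152, PV = 15.625576
  t = 2.0000: CF_t = 17.000000, DF = 0.893682, PV = 15.192587
  t = 2.5000: CF_t = 17.000000, DF = 0.868917, PV = 14.771597
  t = 3.0000: CF_t = 17.000000, DF = 0.844840, PV = 14.362272
  t = 3.5000: CF_t = 17.000000, DF = 0.821429, PV = 13.964290
  t = 4.0000: CF_t = 17.000000, DF = 0.798667, PV = 13.577336
  t = 4.5000: CF_t = 17.000000, DF = 0.776536, PV = 13.201104
  t = 5.0000: CF_t = 17.000000, DF = 0.755018, PV = 12.835298
  t = 5.5000: CF_t = 17.000000, DF = 0.734096, PV = 12.479629
  t = 6.0000: CF_t = 17.000000, DF = 0.713754, PV = 12.133815
  t = 6.5000: CF_t = 17.000000, DF = 0.693976, PV = 11.797584
  t = 7.0000: CF_t = 1017.000000, DF = 0.674745, PV = 686.215950
Price P = sum_t PV_t = 868.756868
Macaulay numerator sum_t t * PV_t:
  t * PV_t at t = 0.5000: 8.264463
  t * PV_t at t = 1.0000: 16.070905
  t * PV_t at t = 1.5000: 23.438364
  t * PV_t at t = 2.0000: 30.385174
  t * PV_t at t = 2.5000: 36.928992
  t * PV_t at t = 3.0000: 43.086816
  t * PV_t at t = 3.5000: 48.875014
  t * PV_t at t = 4.0000: 54.309342
  t * PV_t at t = 4.5000: 59.404969
  t * PV_t at t = 5.0000: 64.176491
  t * PV_t at t = 5.5000: 68.637958
  t * PV_t at t = 6.0000: 72.802890
  t * PV_t at t = 6.5000: 76.684295
  t * PV_t at t = 7.0000: 4803.511652
Macaulay duration D = (sum_t t * PV_t) / P = 5406.577324 / 868.756868 = 6.223349

Answer: Macaulay duration = 6.2233 years


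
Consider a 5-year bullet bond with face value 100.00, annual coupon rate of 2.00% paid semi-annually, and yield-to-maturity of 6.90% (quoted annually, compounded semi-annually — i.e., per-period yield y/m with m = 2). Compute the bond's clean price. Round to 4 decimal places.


Answer: Price = 79.5729

Derivation:
Coupon per period c = face * coupon_rate / m = 1.000000
Periods per year m = 2; per-period yield y/m = 0.034500
Number of cashflows N = 10
Cashflows (t years, CF_t, discount factor 1/(1+y/m)^(m*t), PV):
  t = 0.5000: CF_t = 1.000000, DF = 0.966651, PV = 0.966651
  t = 1.0000: CF_t = 1.000000, DF = 0.934413, PV = 0.934413
  t = 1.5000: CF_t = 1.000000, DF = 0.903251, PV = 0.903251
  t = 2.0000: CF_t = 1.000000, DF = 0.873128, PV = 0.873128
  t = 2.5000: CF_t = 1.000000, DF = 0.844010, PV = 0.844010
  t = 3.0000: CF_t = 1.000000, DF = 0.815863, PV = 0.815863
  t = 3.5000: CF_t = 1.000000, DF = 0.788654, PV = 0.788654
  t = 4.0000: CF_t = 1.000000, DF = 0.762353, PV = 0.762353
  t = 4.5000: CF_t = 1.000000, DF = 0.736929, PV = 0.736929
  t = 5.0000: CF_t = 101.000000, DF = 0.712353, PV = 71.947619
Price P = sum_t PV_t = 79.572870


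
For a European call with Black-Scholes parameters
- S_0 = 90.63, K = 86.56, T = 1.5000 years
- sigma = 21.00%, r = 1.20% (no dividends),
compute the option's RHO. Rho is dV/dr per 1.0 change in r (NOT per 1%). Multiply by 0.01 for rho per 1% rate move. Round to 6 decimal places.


Answer: Rho = 69.853977

Derivation:
d1 = 0.3772310199; d2 = 0.1200345969
phi(d1) = 0.3715431933; exp(-qT) = 1.0000000000; exp(-rT) = 0.9821610324
N(d2) = 0.5477721292
Rho = K*T*exp(-rT)*N(d2) = 86.5600 * 1.5000 * 0.9821610324 * 0.5477721292 = 69.853977


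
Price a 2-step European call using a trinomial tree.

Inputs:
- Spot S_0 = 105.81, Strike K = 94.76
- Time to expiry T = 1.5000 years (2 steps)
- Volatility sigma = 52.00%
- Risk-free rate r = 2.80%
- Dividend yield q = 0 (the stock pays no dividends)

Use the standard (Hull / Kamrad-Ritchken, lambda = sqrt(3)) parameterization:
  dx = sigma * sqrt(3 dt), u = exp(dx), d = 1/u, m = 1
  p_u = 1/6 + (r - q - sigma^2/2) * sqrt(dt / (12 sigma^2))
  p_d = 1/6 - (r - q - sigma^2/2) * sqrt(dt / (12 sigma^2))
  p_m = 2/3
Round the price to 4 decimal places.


dt = T/N = 0.750000; dx = sigma*sqrt(3*dt) = 0.780000
u = exp(dx) = 2.181472; d = 1/u = 0.458406
p_u = 0.115128, p_m = 0.666667, p_d = 0.218205
Discount per step: exp(-r*dt) = 0.979219
Stock lattice S(k, j) with j the centered position index:
  k=0: S(0,+0) = 105.8100
  k=1: S(1,-1) = 48.5039; S(1,+0) = 105.8100; S(1,+1) = 230.8216
  k=2: S(2,-2) = 22.2345; S(2,-1) = 48.5039; S(2,+0) = 105.8100; S(2,+1) = 230.8216; S(2,+2) = 503.5309
Terminal payoffs V(N, j) = max(S_T - K, 0):
  V(2,-2) = 0.000000; V(2,-1) = 0.000000; V(2,+0) = 11.050000; V(2,+1) = 136.061580; V(2,+2) = 408.770876
Backward induction: V(k, j) = exp(-r*dt) * [p_u * V(k+1, j+1) + p_m * V(k+1, j) + p_d * V(k+1, j-1)]
  V(1,-1) = exp(-r*dt) * [p_u*11.050000 + p_m*0.000000 + p_d*0.000000] = 1.245730
  V(1,+0) = exp(-r*dt) * [p_u*136.061580 + p_m*11.050000 + p_d*0.000000] = 22.552580
  V(1,+1) = exp(-r*dt) * [p_u*408.770876 + p_m*136.061580 + p_d*11.050000] = 137.266860
  V(0,+0) = exp(-r*dt) * [p_u*137.266860 + p_m*22.552580 + p_d*1.245730] = 30.463664

Answer: Price = V(0,0) = 30.4637


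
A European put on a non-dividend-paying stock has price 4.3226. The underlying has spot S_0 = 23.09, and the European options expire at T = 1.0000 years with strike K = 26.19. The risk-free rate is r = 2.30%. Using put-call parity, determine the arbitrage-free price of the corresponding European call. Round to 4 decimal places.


Answer: Call price = 1.8181

Derivation:
Put-call parity: C - P = S_0 * exp(-qT) - K * exp(-rT).
S_0 * exp(-qT) = 23.0900 * 1.00000000 = 23.09000000
K * exp(-rT) = 26.1900 * 0.97726248 = 25.59450445
C = P + S*exp(-qT) - K*exp(-rT)
C = 4.3226 + 23.09000000 - 25.59450445 = 1.8181


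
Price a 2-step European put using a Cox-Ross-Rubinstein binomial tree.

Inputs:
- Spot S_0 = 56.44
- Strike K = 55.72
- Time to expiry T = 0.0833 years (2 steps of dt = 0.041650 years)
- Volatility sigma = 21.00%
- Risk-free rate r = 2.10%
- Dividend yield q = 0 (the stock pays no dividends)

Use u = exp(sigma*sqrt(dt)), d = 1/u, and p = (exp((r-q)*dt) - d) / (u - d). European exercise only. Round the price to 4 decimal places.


dt = T/N = 0.041650
u = exp(sigma*sqrt(dt)) = 1.043789; d = 1/u = 0.958048
p = (exp((r-q)*dt) - d) / (u - d) = 0.499493
Discount per step: exp(-r*dt) = 0.999126
Stock lattice S(k, i) with i counting down-moves:
  k=0: S(0,0) = 56.4400
  k=1: S(1,0) = 58.9115; S(1,1) = 54.0722
  k=2: S(2,0) = 61.4911; S(2,1) = 56.4400; S(2,2) = 51.8038
Terminal payoffs V(N, i) = max(K - S_T, 0):
  V(2,0) = 0.000000; V(2,1) = 0.000000; V(2,2) = 3.916219
Backward induction: V(k, i) = exp(-r*dt) * [p * V(k+1, i) + (1-p) * V(k+1, i+1)].
  V(1,0) = exp(-r*dt) * [p*0.000000 + (1-p)*0.000000] = 0.000000
  V(1,1) = exp(-r*dt) * [p*0.000000 + (1-p)*3.916219] = 1.958382
  V(0,0) = exp(-r*dt) * [p*0.000000 + (1-p)*1.958382] = 0.979328

Answer: Price = V(0,0) = 0.9793


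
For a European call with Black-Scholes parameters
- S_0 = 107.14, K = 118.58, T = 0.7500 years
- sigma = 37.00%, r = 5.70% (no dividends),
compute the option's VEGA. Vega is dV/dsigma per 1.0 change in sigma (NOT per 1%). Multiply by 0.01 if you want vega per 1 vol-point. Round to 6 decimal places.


Answer: Vega = 37.006469

Derivation:
d1 = -0.0229814987; d2 = -0.3434108981
phi(d1) = 0.3988369438; exp(-qT) = 1.0000000000; exp(-rT) = 0.9581508979
Vega = S * exp(-qT) * phi(d1) * sqrt(T) = 107.1400 * 1.0000000000 * 0.3988369438 * 0.8660254038 = 37.006469


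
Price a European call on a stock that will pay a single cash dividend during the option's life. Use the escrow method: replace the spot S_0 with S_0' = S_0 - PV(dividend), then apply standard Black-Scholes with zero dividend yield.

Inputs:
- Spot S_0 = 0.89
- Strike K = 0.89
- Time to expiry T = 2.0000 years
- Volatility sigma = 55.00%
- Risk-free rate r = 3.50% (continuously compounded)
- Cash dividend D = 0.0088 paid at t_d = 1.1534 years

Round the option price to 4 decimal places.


PV(D) = D * exp(-r * t_d) = 0.0088 * 0.96043497 = 0.00845183
S_0' = S_0 - PV(D) = 0.8900 - 0.00845183 = 0.88154817
d1 = (ln(S_0'/K) + (r + sigma^2/2)*T) / (sigma*sqrt(T)) = 0.46663672
d2 = d1 - sigma*sqrt(T) = -0.31118074
exp(-rT) = 0.93239382
N(d1) = 0.67962009; N(d2) = 0.37783161
C = S_0' * N(d1) - K * exp(-rT) * N(d2) = 0.88154817 * 0.67962009 - 0.8900 * 0.93239382 * 0.37783161 = 0.2856

Answer: Price = 0.2856


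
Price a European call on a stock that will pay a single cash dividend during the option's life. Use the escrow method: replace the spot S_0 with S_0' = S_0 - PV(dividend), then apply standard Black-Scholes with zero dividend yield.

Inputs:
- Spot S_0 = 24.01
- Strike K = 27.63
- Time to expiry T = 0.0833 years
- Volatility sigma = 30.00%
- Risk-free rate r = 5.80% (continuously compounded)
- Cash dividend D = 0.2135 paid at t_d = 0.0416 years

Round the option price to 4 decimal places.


Answer: Price = 0.0436

Derivation:
PV(D) = D * exp(-r * t_d) = 0.2135 * 0.99759011 = 0.21298549
S_0' = S_0 - PV(D) = 24.0100 - 0.21298549 = 23.79701451
d1 = (ln(S_0'/K) + (r + sigma^2/2)*T) / (sigma*sqrt(T)) = -1.62570598
d2 = d1 - sigma*sqrt(T) = -1.71229120
exp(-rT) = 0.99518025
N(d1) = 0.05200611; N(d2) = 0.04342151
C = S_0' * N(d1) - K * exp(-rT) * N(d2) = 23.79701451 * 0.05200611 - 27.6300 * 0.99518025 * 0.04342151 = 0.0436


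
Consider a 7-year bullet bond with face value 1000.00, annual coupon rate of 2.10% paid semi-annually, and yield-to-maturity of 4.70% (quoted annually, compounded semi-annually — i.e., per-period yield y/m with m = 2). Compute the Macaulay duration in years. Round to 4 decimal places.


Coupon per period c = face * coupon_rate / m = 10.500000
Periods per year m = 2; per-period yield y/m = 0.023500
Number of cashflows N = 14
Cashflows (t years, CF_t, discount factor 1/(1+y/m)^(m*t), PV):
  t = 0.5000: CF_t = 10.500000, DF = 0.977040, PV = 10.258915
  t = 1.0000: CF_t = 10.500000, DF = 0.954606, PV = 10.023366
  t = 1.5000: CF_t = 10.500000, DF = 0.932688, PV = 9.793226
  t = 2.0000: CF_t = 10.500000, DF = 0.911273, PV = 9.568369
  t = 2.5000: CF_t = 10.500000, DF = 0.890350, PV = 9.348675
  t = 3.0000: CF_t = 10.500000, DF = 0.869907, PV = 9.134025
  t = 3.5000: CF_t = 10.500000, DF = 0.849934, PV = 8.924304
  t = 4.0000: CF_t = 10.500000, DF = 0.830419, PV = 8.719398
  t = 4.5000: CF_t = 10.500000, DF = 0.811352, PV = 8.519197
  t = 5.0000: CF_t = 10.500000, DF = 0.792723, PV = 8.323593
  t = 5.5000: CF_t = 10.500000, DF = 0.774522, PV = 8.132480
  t = 6.0000: CF_t = 10.500000, DF = 0.756739, PV = 7.945754
  t = 6.5000: CF_t = 10.500000, DF = 0.739363, PV = 7.763316
  t = 7.0000: CF_t = 1010.500000, DF = 0.722387, PV = 729.972434
Price P = sum_t PV_t = 846.427054
Macaulay numerator sum_t t * PV_t:
  t * PV_t at t = 0.5000: 5.129458
  t * PV_t at t = 1.0000: 10.023366
  t * PV_t at t = 1.5000: 14.689838
  t * PV_t at t = 2.0000: 19.136738
  t * PV_t at t = 2.5000: 23.371688
  t * PV_t at t = 3.0000: 27.402076
  t * PV_t at t = 3.5000: 31.235065
  t * PV_t at t = 4.0000: 34.877594
  t * PV_t at t = 4.5000: 38.336388
  t * PV_t at t = 5.0000: 41.617964
  t * PV_t at t = 5.5000: 44.728638
  t * PV_t at t = 6.0000: 47.674526
  t * PV_t at t = 6.5000: 50.461557
  t * PV_t at t = 7.0000: 5109.807035
Macaulay duration D = (sum_t t * PV_t) / P = 5498.491931 / 846.427054 = 6.496120

Answer: Macaulay duration = 6.4961 years


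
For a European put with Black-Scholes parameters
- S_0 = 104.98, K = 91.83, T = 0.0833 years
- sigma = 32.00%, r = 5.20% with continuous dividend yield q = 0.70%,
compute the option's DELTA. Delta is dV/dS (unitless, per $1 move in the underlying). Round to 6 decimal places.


d1 = 1.5358165045; d2 = 1.4434589385
phi(d1) = 0.1226642046; exp(-qT) = 0.9994170700; exp(-rT) = 0.9956777678
N(-d1) = 0.0622916953
Delta = -exp(-qT) * N(-d1) = -0.9994170700 * 0.0622916953 = -0.062255

Answer: Delta = -0.062255


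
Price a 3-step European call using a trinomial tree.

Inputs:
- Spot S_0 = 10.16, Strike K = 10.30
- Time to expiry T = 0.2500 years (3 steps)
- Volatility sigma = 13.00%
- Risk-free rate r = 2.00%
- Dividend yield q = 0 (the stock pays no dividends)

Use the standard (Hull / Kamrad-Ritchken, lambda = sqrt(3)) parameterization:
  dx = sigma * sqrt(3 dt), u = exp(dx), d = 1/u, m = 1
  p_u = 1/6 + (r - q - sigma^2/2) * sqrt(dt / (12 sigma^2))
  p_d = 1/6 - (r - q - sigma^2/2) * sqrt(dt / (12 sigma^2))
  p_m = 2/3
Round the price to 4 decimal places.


dt = T/N = 0.083333; dx = sigma*sqrt(3*dt) = 0.065000
u = exp(dx) = 1.067159; d = 1/u = 0.937067
p_u = 0.174071, p_m = 0.666667, p_d = 0.159263
Discount per step: exp(-r*dt) = 0.998335
Stock lattice S(k, j) with j the centered position index:
  k=0: S(0,+0) = 10.1600
  k=1: S(1,-1) = 9.5206; S(1,+0) = 10.1600; S(1,+1) = 10.8423
  k=2: S(2,-2) = 8.9214; S(2,-1) = 9.5206; S(2,+0) = 10.1600; S(2,+1) = 10.8423; S(2,+2) = 11.5705
  k=3: S(3,-3) = 8.3600; S(3,-2) = 8.9214; S(3,-1) = 9.5206; S(3,+0) = 10.1600; S(3,+1) = 10.8423; S(3,+2) = 11.5705; S(3,+3) = 12.3476
Terminal payoffs V(N, j) = max(S_T - K, 0):
  V(3,-3) = 0.000000; V(3,-2) = 0.000000; V(3,-1) = 0.000000; V(3,+0) = 0.000000; V(3,+1) = 0.542336; V(3,+2) = 1.270496; V(3,+3) = 2.047560
Backward induction: V(k, j) = exp(-r*dt) * [p_u * V(k+1, j+1) + p_m * V(k+1, j) + p_d * V(k+1, j-1)]
  V(2,-2) = exp(-r*dt) * [p_u*0.000000 + p_m*0.000000 + p_d*0.000000] = 0.000000
  V(2,-1) = exp(-r*dt) * [p_u*0.000000 + p_m*0.000000 + p_d*0.000000] = 0.000000
  V(2,+0) = exp(-r*dt) * [p_u*0.542336 + p_m*0.000000 + p_d*0.000000] = 0.094247
  V(2,+1) = exp(-r*dt) * [p_u*1.270496 + p_m*0.542336 + p_d*0.000000] = 0.581743
  V(2,+2) = exp(-r*dt) * [p_u*2.047560 + p_m*1.270496 + p_d*0.542336] = 1.287643
  V(1,-1) = exp(-r*dt) * [p_u*0.094247 + p_m*0.000000 + p_d*0.000000] = 0.016378
  V(1,+0) = exp(-r*dt) * [p_u*0.581743 + p_m*0.094247 + p_d*0.000000] = 0.163823
  V(1,+1) = exp(-r*dt) * [p_u*1.287643 + p_m*0.581743 + p_d*0.094247] = 0.625935
  V(0,+0) = exp(-r*dt) * [p_u*0.625935 + p_m*0.163823 + p_d*0.016378] = 0.220413

Answer: Price = V(0,0) = 0.2204


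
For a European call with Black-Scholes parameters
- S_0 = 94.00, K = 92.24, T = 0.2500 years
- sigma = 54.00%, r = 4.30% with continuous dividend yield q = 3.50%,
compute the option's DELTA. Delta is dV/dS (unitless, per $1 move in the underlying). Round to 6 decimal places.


d1 = 0.2124107641; d2 = -0.0575892359
phi(d1) = 0.3900432301; exp(-qT) = 0.9912881698; exp(-rT) = 0.9893075748
N(d1) = 0.5841067056
Delta = exp(-qT) * N(d1) = 0.9912881698 * 0.5841067056 = 0.579018

Answer: Delta = 0.579018


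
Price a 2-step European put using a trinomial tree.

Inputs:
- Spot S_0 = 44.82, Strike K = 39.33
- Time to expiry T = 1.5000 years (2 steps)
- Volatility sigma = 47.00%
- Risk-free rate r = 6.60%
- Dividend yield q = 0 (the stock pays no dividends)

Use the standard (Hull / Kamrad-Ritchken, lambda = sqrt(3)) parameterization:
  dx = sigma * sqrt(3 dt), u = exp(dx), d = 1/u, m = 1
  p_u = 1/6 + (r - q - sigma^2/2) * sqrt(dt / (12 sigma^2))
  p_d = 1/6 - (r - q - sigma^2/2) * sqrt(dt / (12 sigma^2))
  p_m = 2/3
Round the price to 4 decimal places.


dt = T/N = 0.750000; dx = sigma*sqrt(3*dt) = 0.705000
u = exp(dx) = 2.023847; d = 1/u = 0.494109
p_u = 0.143023, p_m = 0.666667, p_d = 0.190310
Discount per step: exp(-r*dt) = 0.951705
Stock lattice S(k, j) with j the centered position index:
  k=0: S(0,+0) = 44.8200
  k=1: S(1,-1) = 22.1459; S(1,+0) = 44.8200; S(1,+1) = 90.7088
  k=2: S(2,-2) = 10.9425; S(2,-1) = 22.1459; S(2,+0) = 44.8200; S(2,+1) = 90.7088; S(2,+2) = 183.5807
Terminal payoffs V(N, j) = max(K - S_T, 0):
  V(2,-2) = 28.387498; V(2,-1) = 17.184054; V(2,+0) = 0.000000; V(2,+1) = 0.000000; V(2,+2) = 0.000000
Backward induction: V(k, j) = exp(-r*dt) * [p_u * V(k+1, j+1) + p_m * V(k+1, j) + p_d * V(k+1, j-1)]
  V(1,-1) = exp(-r*dt) * [p_u*0.000000 + p_m*17.184054 + p_d*28.387498] = 16.044292
  V(1,+0) = exp(-r*dt) * [p_u*0.000000 + p_m*0.000000 + p_d*17.184054] = 3.112363
  V(1,+1) = exp(-r*dt) * [p_u*0.000000 + p_m*0.000000 + p_d*0.000000] = 0.000000
  V(0,+0) = exp(-r*dt) * [p_u*0.000000 + p_m*3.112363 + p_d*16.044292] = 4.880632

Answer: Price = V(0,0) = 4.8806


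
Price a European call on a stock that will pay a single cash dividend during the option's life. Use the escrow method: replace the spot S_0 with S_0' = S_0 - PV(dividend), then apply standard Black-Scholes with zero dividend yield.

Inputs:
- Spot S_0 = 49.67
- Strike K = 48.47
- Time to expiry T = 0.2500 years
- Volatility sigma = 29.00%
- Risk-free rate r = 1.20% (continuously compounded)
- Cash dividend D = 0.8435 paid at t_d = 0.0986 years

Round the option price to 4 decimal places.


PV(D) = D * exp(-r * t_d) = 0.8435 * 0.99881750 = 0.84250256
S_0' = S_0 - PV(D) = 49.6700 - 0.84250256 = 48.82749744
d1 = (ln(S_0'/K) + (r + sigma^2/2)*T) / (sigma*sqrt(T)) = 0.14386949
d2 = d1 - sigma*sqrt(T) = -0.00113051
exp(-rT) = 0.99700450
N(d1) = 0.55719824; N(d2) = 0.49954899
C = S_0' * N(d1) - K * exp(-rT) * N(d2) = 48.82749744 * 0.55719824 - 48.4700 * 0.99700450 * 0.49954899 = 3.0660

Answer: Price = 3.0660


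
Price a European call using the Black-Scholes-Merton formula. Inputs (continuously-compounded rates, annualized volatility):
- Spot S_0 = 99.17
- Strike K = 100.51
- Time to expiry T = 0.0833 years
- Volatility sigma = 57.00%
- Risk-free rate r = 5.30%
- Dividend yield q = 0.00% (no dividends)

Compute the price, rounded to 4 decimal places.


d1 = (ln(S/K) + (r - q + 0.5*sigma^2) * T) / (sigma * sqrt(T)) = 0.02750749
d2 = d1 - sigma * sqrt(T) = -0.13700443
exp(-rT) = 0.99559483; exp(-qT) = 1.00000000
C = S_0 * exp(-qT) * N(d1) - K * exp(-rT) * N(d2)
N(d1) = 0.51097252; N(d2) = 0.44551365
C = 99.1700 * 1.00000000 * 0.51097252 - 100.5100 * 0.99559483 * 0.44551365 = 6.0918

Answer: Price = 6.0918


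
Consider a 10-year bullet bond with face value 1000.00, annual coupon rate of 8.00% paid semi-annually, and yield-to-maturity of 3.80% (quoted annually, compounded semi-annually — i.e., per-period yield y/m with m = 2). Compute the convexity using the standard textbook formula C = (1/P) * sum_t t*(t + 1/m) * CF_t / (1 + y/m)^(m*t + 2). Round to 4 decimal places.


Coupon per period c = face * coupon_rate / m = 40.000000
Periods per year m = 2; per-period yield y/m = 0.019000
Number of cashflows N = 20
Cashflows (t years, CF_t, discount factor 1/(1+y/m)^(m*t), PV):
  t = 0.5000: CF_t = 40.000000, DF = 0.981354, PV = 39.254171
  t = 1.0000: CF_t = 40.000000, DF = 0.963056, PV = 38.522248
  t = 1.5000: CF_t = 40.000000, DF = 0.945099, PV = 37.803973
  t = 2.0000: CF_t = 40.000000, DF = 0.927477, PV = 37.099090
  t = 2.5000: CF_t = 40.000000, DF = 0.910184, PV = 36.407350
  t = 3.0000: CF_t = 40.000000, DF = 0.893213, PV = 35.728509
  t = 3.5000: CF_t = 40.000000, DF = 0.876558, PV = 35.062324
  t = 4.0000: CF_t = 40.000000, DF = 0.860214, PV = 34.408562
  t = 4.5000: CF_t = 40.000000, DF = 0.844175, PV = 33.766989
  t = 5.0000: CF_t = 40.000000, DF = 0.828434, PV = 33.137379
  t = 5.5000: CF_t = 40.000000, DF = 0.812988, PV = 32.519508
  t = 6.0000: CF_t = 40.000000, DF = 0.797829, PV = 31.913158
  t = 6.5000: CF_t = 40.000000, DF = 0.782953, PV = 31.318114
  t = 7.0000: CF_t = 40.000000, DF = 0.768354, PV = 30.734165
  t = 7.5000: CF_t = 40.000000, DF = 0.754028, PV = 30.161104
  t = 8.0000: CF_t = 40.000000, DF = 0.739968, PV = 29.598728
  t = 8.5000: CF_t = 40.000000, DF = 0.726171, PV = 29.046838
  t = 9.0000: CF_t = 40.000000, DF = 0.712631, PV = 28.505239
  t = 9.5000: CF_t = 40.000000, DF = 0.699343, PV = 27.973737
  t = 10.0000: CF_t = 1040.000000, DF = 0.686304, PV = 713.755814
Price P = sum_t PV_t = 1346.716999
Convexity numerator sum_t t*(t + 1/m) * CF_t / (1+y/m)^(m*t + 2):
  t = 0.5000: term = 18.901986
  t = 1.0000: term = 55.648635
  t = 1.5000: term = 109.222051
  t = 2.0000: term = 178.642543
  t = 2.5000: term = 262.967433
  t = 3.0000: term = 361.289898
  t = 3.5000: term = 472.737845
  t = 4.0000: term = 596.472817
  t = 4.5000: term = 731.688932
  t = 5.0000: term = 877.611847
  t = 5.5000: term = 1033.497759
  t = 6.0000: term = 1198.632426
  t = 6.5000: term = 1372.330223
  t = 7.0000: term = 1553.933218
  t = 7.5000: term = 1742.810283
  t = 8.0000: term = 1938.356219
  t = 8.5000: term = 2139.990919
  t = 9.0000: term = 2347.158544
  t = 9.5000: term = 2559.326730
  t = 10.0000: term = 72175.631135
Convexity = (1/P) * sum = 91726.851439 / 1346.716999 = 68.111453

Answer: Convexity = 68.1115


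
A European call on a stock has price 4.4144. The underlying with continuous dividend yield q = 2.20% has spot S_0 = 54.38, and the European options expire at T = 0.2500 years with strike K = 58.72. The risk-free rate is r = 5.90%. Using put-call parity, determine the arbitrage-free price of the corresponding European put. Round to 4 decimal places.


Answer: Put price = 8.1929

Derivation:
Put-call parity: C - P = S_0 * exp(-qT) - K * exp(-rT).
S_0 * exp(-qT) = 54.3800 * 0.99451510 = 54.08173099
K * exp(-rT) = 58.7200 * 0.98535825 = 57.86023634
P = C - S*exp(-qT) + K*exp(-rT)
P = 4.4144 - 54.08173099 + 57.86023634 = 8.1929


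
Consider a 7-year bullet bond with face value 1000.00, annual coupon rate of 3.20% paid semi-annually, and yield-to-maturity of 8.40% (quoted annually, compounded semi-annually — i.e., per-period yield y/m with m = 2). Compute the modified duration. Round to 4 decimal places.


Answer: Modified duration = 5.9311

Derivation:
Coupon per period c = face * coupon_rate / m = 16.000000
Periods per year m = 2; per-period yield y/m = 0.042000
Number of cashflows N = 14
Cashflows (t years, CF_t, discount factor 1/(1+y/m)^(m*t), PV):
  t = 0.5000: CF_t = 16.000000, DF = 0.959693, PV = 15.355086
  t = 1.0000: CF_t = 16.000000, DF = 0.921010, PV = 14.736167
  t = 1.5000: CF_t = 16.000000, DF = 0.883887, PV = 14.142195
  t = 2.0000: CF_t = 16.000000, DF = 0.848260, PV = 13.572164
  t = 2.5000: CF_t = 16.000000, DF = 0.814069, PV = 13.025110
  t = 3.0000: CF_t = 16.000000, DF = 0.781257, PV = 12.500105
  t = 3.5000: CF_t = 16.000000, DF = 0.749766, PV = 11.996262
  t = 4.0000: CF_t = 16.000000, DF = 0.719545, PV = 11.512728
  t = 4.5000: CF_t = 16.000000, DF = 0.690543, PV = 11.048683
  t = 5.0000: CF_t = 16.000000, DF = 0.662709, PV = 10.603343
  t = 5.5000: CF_t = 16.000000, DF = 0.635997, PV = 10.175953
  t = 6.0000: CF_t = 16.000000, DF = 0.610362, PV = 9.765789
  t = 6.5000: CF_t = 16.000000, DF = 0.585760, PV = 9.372159
  t = 7.0000: CF_t = 1016.000000, DF = 0.562150, PV = 571.144031
Price P = sum_t PV_t = 728.949775
First compute Macaulay numerator sum_t t * PV_t:
  t * PV_t at t = 0.5000: 7.677543
  t * PV_t at t = 1.0000: 14.736167
  t * PV_t at t = 1.5000: 21.213293
  t * PV_t at t = 2.0000: 27.144328
  t * PV_t at t = 2.5000: 32.562774
  t * PV_t at t = 3.0000: 37.500316
  t * PV_t at t = 3.5000: 41.986918
  t * PV_t at t = 4.0000: 46.050911
  t * PV_t at t = 4.5000: 49.719073
  t * PV_t at t = 5.0000: 53.016713
  t * PV_t at t = 5.5000: 55.967739
  t * PV_t at t = 6.0000: 58.594736
  t * PV_t at t = 6.5000: 60.919032
  t * PV_t at t = 7.0000: 3998.008218
Macaulay duration D = 4505.097761 / 728.949775 = 6.180258
Modified duration = D / (1 + y/m) = 6.180258 / (1 + 0.042000) = 5.931150


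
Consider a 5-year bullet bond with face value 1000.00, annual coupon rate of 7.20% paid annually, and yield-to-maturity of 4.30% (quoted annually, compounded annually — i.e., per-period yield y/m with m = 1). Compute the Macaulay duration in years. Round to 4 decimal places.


Coupon per period c = face * coupon_rate / m = 72.000000
Periods per year m = 1; per-period yield y/m = 0.043000
Number of cashflows N = 5
Cashflows (t years, CF_t, discount factor 1/(1+y/m)^(m*t), PV):
  t = 1.0000: CF_t = 72.000000, DF = 0.958773, PV = 69.031640
  t = 2.0000: CF_t = 72.000000, DF = 0.919245, PV = 66.185656
  t = 3.0000: CF_t = 72.000000, DF = 0.881347, PV = 63.457005
  t = 4.0000: CF_t = 72.000000, DF = 0.845012, PV = 60.840849
  t = 5.0000: CF_t = 1072.000000, DF = 0.810174, PV = 868.506840
Price P = sum_t PV_t = 1128.021990
Macaulay numerator sum_t t * PV_t:
  t * PV_t at t = 1.0000: 69.031640
  t * PV_t at t = 2.0000: 132.371313
  t * PV_t at t = 3.0000: 190.371015
  t * PV_t at t = 4.0000: 243.363394
  t * PV_t at t = 5.0000: 4342.534201
Macaulay duration D = (sum_t t * PV_t) / P = 4977.671563 / 1128.021990 = 4.412743

Answer: Macaulay duration = 4.4127 years


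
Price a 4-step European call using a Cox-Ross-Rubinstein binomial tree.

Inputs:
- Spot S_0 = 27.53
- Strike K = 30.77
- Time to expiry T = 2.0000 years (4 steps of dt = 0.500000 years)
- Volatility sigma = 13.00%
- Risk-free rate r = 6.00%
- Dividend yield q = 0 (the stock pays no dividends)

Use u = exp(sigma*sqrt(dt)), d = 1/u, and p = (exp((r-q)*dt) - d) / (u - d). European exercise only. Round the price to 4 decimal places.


Answer: Price = V(0,0) = 2.1382

Derivation:
dt = T/N = 0.500000
u = exp(sigma*sqrt(dt)) = 1.096281; d = 1/u = 0.912175
p = (exp((r-q)*dt) - d) / (u - d) = 0.642453
Discount per step: exp(-r*dt) = 0.970446
Stock lattice S(k, i) with i counting down-moves:
  k=0: S(0,0) = 27.5300
  k=1: S(1,0) = 30.1806; S(1,1) = 25.1122
  k=2: S(2,0) = 33.0865; S(2,1) = 27.5300; S(2,2) = 22.9067
  k=3: S(3,0) = 36.2721; S(3,1) = 30.1806; S(3,2) = 25.1122; S(3,3) = 20.8949
  k=4: S(4,0) = 39.7644; S(4,1) = 33.0865; S(4,2) = 27.5300; S(4,3) = 22.9067; S(4,4) = 19.0598
Terminal payoffs V(N, i) = max(S_T - K, 0):
  V(4,0) = 8.994392; V(4,1) = 2.316458; V(4,2) = 0.000000; V(4,3) = 0.000000; V(4,4) = 0.000000
Backward induction: V(k, i) = exp(-r*dt) * [p * V(k+1, i) + (1-p) * V(k+1, i+1)].
  V(3,0) = exp(-r*dt) * [p*8.994392 + (1-p)*2.316458] = 6.411459
  V(3,1) = exp(-r*dt) * [p*2.316458 + (1-p)*0.000000] = 1.444232
  V(3,2) = exp(-r*dt) * [p*0.000000 + (1-p)*0.000000] = 0.000000
  V(3,3) = exp(-r*dt) * [p*0.000000 + (1-p)*0.000000] = 0.000000
  V(2,0) = exp(-r*dt) * [p*6.411459 + (1-p)*1.444232] = 4.498444
  V(2,1) = exp(-r*dt) * [p*1.444232 + (1-p)*0.000000] = 0.900429
  V(2,2) = exp(-r*dt) * [p*0.000000 + (1-p)*0.000000] = 0.000000
  V(1,0) = exp(-r*dt) * [p*4.498444 + (1-p)*0.900429] = 3.117056
  V(1,1) = exp(-r*dt) * [p*0.900429 + (1-p)*0.000000] = 0.561387
  V(0,0) = exp(-r*dt) * [p*3.117056 + (1-p)*0.561387] = 2.138167


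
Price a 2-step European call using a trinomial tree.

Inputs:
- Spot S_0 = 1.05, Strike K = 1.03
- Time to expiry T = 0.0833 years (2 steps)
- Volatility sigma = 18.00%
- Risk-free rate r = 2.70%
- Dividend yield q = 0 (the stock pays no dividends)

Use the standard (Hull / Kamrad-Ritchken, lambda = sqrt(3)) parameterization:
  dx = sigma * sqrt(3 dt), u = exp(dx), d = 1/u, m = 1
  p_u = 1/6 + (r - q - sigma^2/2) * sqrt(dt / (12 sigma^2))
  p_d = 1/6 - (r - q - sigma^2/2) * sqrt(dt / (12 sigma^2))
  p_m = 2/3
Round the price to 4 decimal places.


Answer: Price = V(0,0) = 0.0348

Derivation:
dt = T/N = 0.041650; dx = sigma*sqrt(3*dt) = 0.063627
u = exp(dx) = 1.065695; d = 1/u = 0.938355
p_u = 0.170201, p_m = 0.666667, p_d = 0.163132
Discount per step: exp(-r*dt) = 0.998876
Stock lattice S(k, j) with j the centered position index:
  k=0: S(0,+0) = 1.0500
  k=1: S(1,-1) = 0.9853; S(1,+0) = 1.0500; S(1,+1) = 1.1190
  k=2: S(2,-2) = 0.9245; S(2,-1) = 0.9853; S(2,+0) = 1.0500; S(2,+1) = 1.1190; S(2,+2) = 1.1925
Terminal payoffs V(N, j) = max(S_T - K, 0):
  V(2,-2) = 0.000000; V(2,-1) = 0.000000; V(2,+0) = 0.020000; V(2,+1) = 0.088979; V(2,+2) = 0.162490
Backward induction: V(k, j) = exp(-r*dt) * [p_u * V(k+1, j+1) + p_m * V(k+1, j) + p_d * V(k+1, j-1)]
  V(1,-1) = exp(-r*dt) * [p_u*0.020000 + p_m*0.000000 + p_d*0.000000] = 0.003400
  V(1,+0) = exp(-r*dt) * [p_u*0.088979 + p_m*0.020000 + p_d*0.000000] = 0.028446
  V(1,+1) = exp(-r*dt) * [p_u*0.162490 + p_m*0.088979 + p_d*0.020000] = 0.090137
  V(0,+0) = exp(-r*dt) * [p_u*0.090137 + p_m*0.028446 + p_d*0.003400] = 0.034821
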